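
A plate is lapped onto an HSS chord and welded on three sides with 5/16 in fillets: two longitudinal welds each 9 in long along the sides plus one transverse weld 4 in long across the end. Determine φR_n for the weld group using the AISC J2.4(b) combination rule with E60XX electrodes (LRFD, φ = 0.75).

E60XX → F_EXX = 60 ksi.
t_e = 0.707 × 0.3125 = 0.2209 in.
R_nwl = 0.6 × 60 × 0.2209 × 18 = 143.2 kips (longitudinal, 2 welds).
R_nwt = 0.6 × 60 × 0.2209 × 4 = 31.81 kips (transverse, base value).
(i) R_nwl + R_nwt = 175 kips; (ii) 0.85 R_nwl + 1.5 R_nwt = 169.4 kips.
R_n = max = 175 kips [governs: (i)]; φR_n = 131.2 kips.

φR_n ≈ 131 kips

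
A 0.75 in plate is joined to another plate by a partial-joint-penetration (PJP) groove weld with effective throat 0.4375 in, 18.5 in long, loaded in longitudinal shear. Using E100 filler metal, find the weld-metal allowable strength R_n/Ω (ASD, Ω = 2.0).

R_n/Ω ≈ 243 kips

E100XX → F_EXX = 100 ksi.
Effective throat (given) t_e = 0.4375 in.
A_we = 0.4375 × 18.5 = 8.094 in².
F_nw = 0.6 F_EXX = 60 ksi.
R_n/Ω = (60 × 8.094) / 2.0 = 242.8 kips.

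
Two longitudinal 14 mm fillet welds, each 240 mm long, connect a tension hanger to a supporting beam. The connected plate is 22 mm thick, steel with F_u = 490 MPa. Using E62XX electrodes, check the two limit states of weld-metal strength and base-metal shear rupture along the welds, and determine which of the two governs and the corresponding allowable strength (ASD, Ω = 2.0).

R_n/Ω ≈ 884 kN (weld metal governs)

E62XX → F_EXX = 620 MPa.
t_e = 0.707 × 14 = 9.898 mm; L = 480 mm.
Weld metal: R_n/Ω = (1/2.0) × 0.6 × 620 × 9.898 × 480 × 10⁻³ = 883.7 kN.
Base metal (shear rupture): R_n/Ω = (1/2.0) × 0.6 × 490 × 22 × 480 × 10⁻³ = 1552 kN.
Governing: weld metal.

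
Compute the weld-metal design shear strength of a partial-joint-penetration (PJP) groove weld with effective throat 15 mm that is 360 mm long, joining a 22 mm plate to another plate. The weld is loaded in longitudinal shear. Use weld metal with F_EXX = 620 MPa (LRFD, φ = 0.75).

φR_n ≈ 1510 kN

Effective throat (given) t_e = 15 mm.
A_we = 15 × 360 = 5400 mm².
F_nw = 0.6 F_EXX = 372 MPa.
φR_n = 0.75 × 372 × 5400 × 10⁻³ = 1507 kN.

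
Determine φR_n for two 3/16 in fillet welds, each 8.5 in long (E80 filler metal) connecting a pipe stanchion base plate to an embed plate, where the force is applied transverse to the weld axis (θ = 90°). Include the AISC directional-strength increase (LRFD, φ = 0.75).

φR_n ≈ 122 kip

E80XX → F_EXX = 80 ksi.
t_e = 0.707 × 0.1875 = 0.1326 in; A_we = 0.1326 × 17 = 2.254 in².
Directional factor: 1.0 + 0.5 sin^1.5(90°) = 1.5.
F_nw = 0.6 × 80 × 1.5 = 72 ksi.
φR_n = 0.75 × 72 × 2.254 = 121.7 kip.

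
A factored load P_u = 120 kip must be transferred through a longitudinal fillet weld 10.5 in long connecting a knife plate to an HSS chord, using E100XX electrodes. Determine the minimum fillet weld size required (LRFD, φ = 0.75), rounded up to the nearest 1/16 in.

w = 3/8 in

E100XX → F_EXX = 100 ksi.
Total weld length L = 10.5 in.
Required throat t_e = P_u / (φ × 0.6 F_EXX × L) = 120 / (0.75 × 0.6 × 100 × 10.5) = 0.254 in.
Required leg w = t_e / 0.707 = 0.3592 in → use 3/8 in.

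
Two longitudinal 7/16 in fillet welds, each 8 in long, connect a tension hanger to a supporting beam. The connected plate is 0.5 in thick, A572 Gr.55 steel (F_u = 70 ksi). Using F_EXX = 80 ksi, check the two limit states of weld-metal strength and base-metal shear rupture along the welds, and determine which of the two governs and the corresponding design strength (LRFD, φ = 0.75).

φR_n ≈ 178 kip (weld metal governs)

t_e = 0.707 × 0.4375 = 0.3093 in; L = 16 in.
Weld metal: φR_n = 0.75 × 0.6 × 80 × 0.3093 × 16 = 178.2 kip.
Base metal (shear rupture): φR_n = 0.75 × 0.6 × 70 × 0.5 × 16 = 252 kip.
Governing: weld metal.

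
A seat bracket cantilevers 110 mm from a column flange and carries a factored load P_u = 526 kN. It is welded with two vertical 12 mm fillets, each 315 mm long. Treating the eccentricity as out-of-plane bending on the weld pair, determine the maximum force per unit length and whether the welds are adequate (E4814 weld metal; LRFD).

f_max ≈ 1940 N/mm; NOT adequate

E48XX → F_EXX = 480 MPa.
L_w = 2 × 315 = 630 mm; section modulus (unit throat) S = 2 × L²/6 = 33080 mm².
Direct shear f_v = P/L_w = 526×10³/630 = 834.9 N/mm.
Moment M = P × e = 526×10³ × 110 = 57860000 N·mm; bending f_b = M/S = 1749 N/mm.
f_max = √(f_v² + f_b²) = √(834.9² + 1749²) = 1938 N/mm.
φr_n = 0.75 × 0.6 × 480 × (0.707 × 12) = 1833 N/mm → NOT adequate.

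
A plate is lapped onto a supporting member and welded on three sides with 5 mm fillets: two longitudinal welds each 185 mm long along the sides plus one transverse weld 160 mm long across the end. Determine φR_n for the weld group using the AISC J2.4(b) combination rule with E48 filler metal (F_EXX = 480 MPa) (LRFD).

t_e = 0.707 × 5 = 3.535 mm.
R_nwl = 0.6 × 480 × 3.535 × 370 × 10⁻³ = 376.7 kN (longitudinal, 2 welds).
R_nwt = 0.6 × 480 × 3.535 × 160 × 10⁻³ = 162.9 kN (transverse, base value).
(i) R_nwl + R_nwt = 539.6 kN; (ii) 0.85 R_nwl + 1.5 R_nwt = 564.5 kN.
R_n = max = 564.5 kN [governs: (ii)]; φR_n = 423.4 kN.

φR_n ≈ 423 kN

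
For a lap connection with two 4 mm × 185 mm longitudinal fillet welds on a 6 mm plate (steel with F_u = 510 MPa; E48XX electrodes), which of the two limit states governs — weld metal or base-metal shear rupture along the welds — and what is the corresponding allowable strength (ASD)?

E48XX → F_EXX = 480 MPa.
t_e = 0.707 × 4 = 2.828 mm; L = 370 mm.
Weld metal: R_n/Ω = (1/2.0) × 0.6 × 480 × 2.828 × 370 × 10⁻³ = 150.7 kN.
Base metal (shear rupture): R_n/Ω = (1/2.0) × 0.6 × 510 × 6 × 370 × 10⁻³ = 339.7 kN.
Governing: weld metal.

R_n/Ω ≈ 151 kN (weld metal governs)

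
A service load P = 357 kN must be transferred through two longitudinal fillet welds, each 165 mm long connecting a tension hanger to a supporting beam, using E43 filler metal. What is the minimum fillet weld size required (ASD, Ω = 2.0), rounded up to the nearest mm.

w = 12 mm

E43XX → F_EXX = 430 MPa.
Total weld length L = 330 mm.
Required throat t_e = P × Ω / (0.6 F_EXX × L) = 357 × 2.0 / (0.6 × 430 × 330 × 10⁻³) = 8.386 mm.
Required leg w = t_e / 0.707 = 11.86 mm → use 12 mm.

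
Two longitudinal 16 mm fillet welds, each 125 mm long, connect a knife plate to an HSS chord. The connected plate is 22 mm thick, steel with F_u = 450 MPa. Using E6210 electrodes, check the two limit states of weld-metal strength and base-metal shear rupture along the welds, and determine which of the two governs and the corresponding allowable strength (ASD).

E62XX → F_EXX = 620 MPa.
t_e = 0.707 × 16 = 11.31 mm; L = 250 mm.
Weld metal: R_n/Ω = (1/2.0) × 0.6 × 620 × 11.31 × 250 × 10⁻³ = 526 kN.
Base metal (shear rupture): R_n/Ω = (1/2.0) × 0.6 × 450 × 22 × 250 × 10⁻³ = 742.5 kN.
Governing: weld metal.

R_n/Ω ≈ 526 kN (weld metal governs)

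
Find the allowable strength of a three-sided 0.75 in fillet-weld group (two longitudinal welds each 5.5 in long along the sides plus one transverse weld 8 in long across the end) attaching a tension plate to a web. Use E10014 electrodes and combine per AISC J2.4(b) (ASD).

R_n/Ω ≈ 340 kips

E100XX → F_EXX = 100 ksi.
t_e = 0.707 × 0.75 = 0.5302 in.
R_nwl = 0.6 × 100 × 0.5302 × 11 = 350 kips (longitudinal, 2 welds).
R_nwt = 0.6 × 100 × 0.5302 × 8 = 254.5 kips (transverse, base value).
(i) R_nwl + R_nwt = 604.5 kips; (ii) 0.85 R_nwl + 1.5 R_nwt = 679.3 kips.
R_n = max = 679.3 kips [governs: (ii)]; R_n/Ω = 339.6 kips.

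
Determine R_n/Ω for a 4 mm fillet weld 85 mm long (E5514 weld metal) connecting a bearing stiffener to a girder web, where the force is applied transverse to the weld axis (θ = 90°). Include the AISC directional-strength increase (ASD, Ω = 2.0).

E55XX → F_EXX = 550 MPa.
t_e = 0.707 × 4 = 2.828 mm; A_we = 2.828 × 85 = 240.4 mm².
Directional factor: 1.0 + 0.5 sin^1.5(90°) = 1.5.
F_nw = 0.6 × 550 × 1.5 = 495 MPa.
R_n/Ω = (495 × 240.4) / 2.0 × 10⁻³ = 59.49 kN.

R_n/Ω ≈ 59.5 kN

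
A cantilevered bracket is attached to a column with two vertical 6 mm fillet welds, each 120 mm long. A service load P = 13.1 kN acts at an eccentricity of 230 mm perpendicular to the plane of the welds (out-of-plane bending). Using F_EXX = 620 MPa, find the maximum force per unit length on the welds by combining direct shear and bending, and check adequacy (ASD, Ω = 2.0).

f_max ≈ 630 N/mm; adequate

L_w = 2 × 120 = 240 mm; section modulus (unit throat) S = 2 × L²/6 = 4800 mm².
Direct shear f_v = P/L_w = 13.1×10³/240 = 54.58 N/mm.
Moment M = P × e = 13.1×10³ × 230 = 3013000 N·mm; bending f_b = M/S = 627.7 N/mm.
f_max = √(f_v² + f_b²) = √(54.58² + 627.7²) = 630.1 N/mm.
r_n/Ω = (1/2.0) × 0.6 × 620 × (0.707 × 6) = 789 N/mm → adequate.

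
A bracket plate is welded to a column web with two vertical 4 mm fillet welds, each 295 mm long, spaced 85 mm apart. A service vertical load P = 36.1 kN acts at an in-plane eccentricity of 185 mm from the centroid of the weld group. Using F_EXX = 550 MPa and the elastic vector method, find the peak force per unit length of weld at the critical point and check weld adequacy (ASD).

Total weld length L_w = 590 mm. Treat welds as unit-width lines.
Polar moment about centroid: J = 2[d³/12 + d(b/2)²] = 2[295³/12 + 295×42.5²] = 5344000 mm³.
Direct shear f_v = P/L_w = 36.1×10³ / 590 = 61.19 N/mm (vertical).
Torsion M = P·e = 36.1×10³ × 185 = 6678500 N·mm.
Critical point at (x, y) = (42.5, 147.5) from centroid. f_tx = M·y/J = 184.3 N/mm; f_ty = M·x/J = 53.11 N/mm.
Resultant f_max = √[f_tx² + (f_v + f_ty)²] = √[184.3² + (61.19 + 53.11)²] = 216.9 N/mm.
Capacity per unit length: r_n/Ω = (1/2.0) × 0.6 × 550 × (0.707 × 4) = 466.6 N/mm.
216.9 ≤ 466.6 → adequate.

f_max ≈ 217 N/mm; adequate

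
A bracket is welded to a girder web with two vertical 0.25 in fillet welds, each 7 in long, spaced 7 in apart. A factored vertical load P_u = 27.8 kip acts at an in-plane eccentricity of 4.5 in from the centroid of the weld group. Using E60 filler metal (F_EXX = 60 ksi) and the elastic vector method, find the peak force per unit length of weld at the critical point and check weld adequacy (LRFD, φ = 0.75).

Total weld length L_w = 14 in. Treat welds as unit-width lines.
Polar moment about centroid: J = 2[d³/12 + d(b/2)²] = 2[7³/12 + 7×3.5²] = 228.7 in³.
Direct shear f_v = P/L_w = 27.8 / 14 = 1.986 kip/in (vertical).
Torsion M = P·e = 27.8 × 4.5 = 125.1 kip·in.
Critical point at (x, y) = (3.5, 3.5) from centroid. f_tx = M·y/J = 1.915 kip/in; f_ty = M·x/J = 1.915 kip/in.
Resultant f_max = √[f_tx² + (f_v + f_ty)²] = √[1.915² + (1.986 + 1.915)²] = 4.345 kip/in.
Capacity per unit length: φr_n = 0.75 × 0.6 × 60 × (0.707 × 0.25) = 4.772 kip/in.
4.345 ≤ 4.772 → adequate.

f_max ≈ 4.35 kip/in; adequate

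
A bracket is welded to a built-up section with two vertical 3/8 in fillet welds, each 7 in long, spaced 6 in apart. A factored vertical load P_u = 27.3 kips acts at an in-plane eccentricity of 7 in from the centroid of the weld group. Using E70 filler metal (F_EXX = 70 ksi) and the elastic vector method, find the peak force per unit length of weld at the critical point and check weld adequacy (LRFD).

f_max ≈ 6.26 kip/in; adequate

Total weld length L_w = 14 in. Treat welds as unit-width lines.
Polar moment about centroid: J = 2[d³/12 + d(b/2)²] = 2[7³/12 + 7×3²] = 183.2 in³.
Direct shear f_v = P/L_w = 27.3 / 14 = 1.95 kip/in (vertical).
Torsion M = P·e = 27.3 × 7 = 191.1 kip·in.
Critical point at (x, y) = (3, 3.5) from centroid. f_tx = M·y/J = 3.652 kip/in; f_ty = M·x/J = 3.13 kip/in.
Resultant f_max = √[f_tx² + (f_v + f_ty)²] = √[3.652² + (1.95 + 3.13)²] = 6.256 kip/in.
Capacity per unit length: φr_n = 0.75 × 0.6 × 70 × (0.707 × 0.375) = 8.351 kip/in.
6.256 ≤ 8.351 → adequate.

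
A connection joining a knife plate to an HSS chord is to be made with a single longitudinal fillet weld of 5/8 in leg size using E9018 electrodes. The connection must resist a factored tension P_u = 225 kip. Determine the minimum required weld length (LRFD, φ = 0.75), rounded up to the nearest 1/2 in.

E90XX → F_EXX = 90 ksi.
Throat t_e = 0.707 × 0.625 = 0.4419 in.
φr_n = 0.75 × 0.6 × 90 × 0.4419 = 17.9 kip/in.
L_req = P_u / φr_n = 225 / 17.9 = 12.57 in total.
Round up → use L = 13 in.

L = 13 in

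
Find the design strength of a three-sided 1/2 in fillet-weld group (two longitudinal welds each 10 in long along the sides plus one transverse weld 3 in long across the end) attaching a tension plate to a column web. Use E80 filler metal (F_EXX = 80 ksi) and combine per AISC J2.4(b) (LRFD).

t_e = 0.707 × 0.5 = 0.3535 in.
R_nwl = 0.6 × 80 × 0.3535 × 20 = 339.4 kip (longitudinal, 2 welds).
R_nwt = 0.6 × 80 × 0.3535 × 3 = 50.9 kip (transverse, base value).
(i) R_nwl + R_nwt = 390.3 kip; (ii) 0.85 R_nwl + 1.5 R_nwt = 364.8 kip.
R_n = max = 390.3 kip [governs: (i)]; φR_n = 292.7 kip.

φR_n ≈ 293 kip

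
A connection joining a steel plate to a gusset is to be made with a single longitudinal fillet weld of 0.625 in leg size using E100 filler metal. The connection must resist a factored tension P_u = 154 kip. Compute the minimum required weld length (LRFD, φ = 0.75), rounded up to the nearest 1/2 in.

L = 8 in

E100XX → F_EXX = 100 ksi.
Throat t_e = 0.707 × 0.625 = 0.4419 in.
φr_n = 0.75 × 0.6 × 100 × 0.4419 = 19.88 kip/in.
L_req = P_u / φr_n = 154 / 19.88 = 7.745 in total.
Round up → use L = 8 in.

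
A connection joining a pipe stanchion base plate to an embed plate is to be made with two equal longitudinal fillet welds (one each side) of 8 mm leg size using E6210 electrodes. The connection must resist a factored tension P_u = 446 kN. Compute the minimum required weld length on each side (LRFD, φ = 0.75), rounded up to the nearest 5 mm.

L = 145 mm on each side

E62XX → F_EXX = 620 MPa.
Throat t_e = 0.707 × 8 = 5.656 mm.
φr_n = 0.75 × 0.6 × 620 × 5.656 × 10⁻³ = 1.578 kN/mm.
L_req = P_u / φr_n = 446 / 1.578 = 282.6 mm total.
Per side: 282.6 / 2 = 141.3 mm.
Round up → use L = 145 mm on each side.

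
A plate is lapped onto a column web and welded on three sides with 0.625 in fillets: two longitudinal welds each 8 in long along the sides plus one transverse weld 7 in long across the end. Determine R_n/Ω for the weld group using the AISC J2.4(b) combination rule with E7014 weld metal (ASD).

R_n/Ω ≈ 224 kip

E70XX → F_EXX = 70 ksi.
t_e = 0.707 × 0.625 = 0.4419 in.
R_nwl = 0.6 × 70 × 0.4419 × 16 = 296.9 kip (longitudinal, 2 welds).
R_nwt = 0.6 × 70 × 0.4419 × 7 = 129.9 kip (transverse, base value).
(i) R_nwl + R_nwt = 426.9 kip; (ii) 0.85 R_nwl + 1.5 R_nwt = 447.3 kip.
R_n = max = 447.3 kip [governs: (ii)]; R_n/Ω = 223.6 kip.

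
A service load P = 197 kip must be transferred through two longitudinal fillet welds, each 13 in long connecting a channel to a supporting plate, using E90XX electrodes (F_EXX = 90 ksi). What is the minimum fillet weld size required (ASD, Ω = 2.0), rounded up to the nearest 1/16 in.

Total weld length L = 26 in.
Required throat t_e = P × Ω / (0.6 F_EXX × L) = 197 × 2.0 / (0.6 × 90 × 26) = 0.2806 in.
Required leg w = t_e / 0.707 = 0.3969 in → use 7/16 in.

w = 7/16 in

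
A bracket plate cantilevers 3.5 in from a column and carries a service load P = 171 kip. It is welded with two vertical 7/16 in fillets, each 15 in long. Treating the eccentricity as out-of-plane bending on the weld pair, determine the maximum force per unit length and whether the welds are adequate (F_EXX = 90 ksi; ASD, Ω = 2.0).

f_max ≈ 9.81 kip/in; NOT adequate

L_w = 2 × 15 = 30 in; section modulus (unit throat) S = 2 × L²/6 = 75 in².
Direct shear f_v = P/L_w = 171/30 = 5.7 kip/in.
Moment M = P × e = 171 × 3.5 = 598.5 kip·in; bending f_b = M/S = 7.98 kip/in.
f_max = √(f_v² + f_b²) = √(5.7² + 7.98²) = 9.807 kip/in.
r_n/Ω = (1/2.0) × 0.6 × 90 × (0.707 × 0.4375) = 8.351 kip/in → NOT adequate.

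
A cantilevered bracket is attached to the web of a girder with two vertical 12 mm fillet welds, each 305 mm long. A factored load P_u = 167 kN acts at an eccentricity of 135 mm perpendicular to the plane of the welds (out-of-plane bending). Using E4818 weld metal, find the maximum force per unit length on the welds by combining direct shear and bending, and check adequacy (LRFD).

f_max ≈ 777 N/mm; adequate

E48XX → F_EXX = 480 MPa.
L_w = 2 × 305 = 610 mm; section modulus (unit throat) S = 2 × L²/6 = 31010 mm².
Direct shear f_v = P/L_w = 167×10³/610 = 273.8 N/mm.
Moment M = P × e = 167×10³ × 135 = 22545000 N·mm; bending f_b = M/S = 727.1 N/mm.
f_max = √(f_v² + f_b²) = √(273.8² + 727.1²) = 776.9 N/mm.
φr_n = 0.75 × 0.6 × 480 × (0.707 × 12) = 1833 N/mm → adequate.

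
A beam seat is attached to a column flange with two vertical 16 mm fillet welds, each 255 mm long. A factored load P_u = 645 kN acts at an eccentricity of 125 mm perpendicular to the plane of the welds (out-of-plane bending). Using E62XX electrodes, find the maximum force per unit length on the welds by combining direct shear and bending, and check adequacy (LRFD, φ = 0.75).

E62XX → F_EXX = 620 MPa.
L_w = 2 × 255 = 510 mm; section modulus (unit throat) S = 2 × L²/6 = 21680 mm².
Direct shear f_v = P/L_w = 645×10³/510 = 1265 N/mm.
Moment M = P × e = 645×10³ × 125 = 80625000 N·mm; bending f_b = M/S = 3720 N/mm.
f_max = √(f_v² + f_b²) = √(1265² + 3720²) = 3929 N/mm.
φr_n = 0.75 × 0.6 × 620 × (0.707 × 16) = 3156 N/mm → NOT adequate.

f_max ≈ 3930 N/mm; NOT adequate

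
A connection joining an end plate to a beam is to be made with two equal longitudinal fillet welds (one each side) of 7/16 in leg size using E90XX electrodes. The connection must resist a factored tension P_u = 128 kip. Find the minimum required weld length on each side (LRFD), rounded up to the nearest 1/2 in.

L = 5.5 in on each side

E90XX → F_EXX = 90 ksi.
Throat t_e = 0.707 × 0.4375 = 0.3093 in.
φr_n = 0.75 × 0.6 × 90 × 0.3093 = 12.53 kip/in.
L_req = P_u / φr_n = 128 / 12.53 = 10.22 in total.
Per side: 10.22 / 2 = 5.109 in.
Round up → use L = 5.5 in on each side.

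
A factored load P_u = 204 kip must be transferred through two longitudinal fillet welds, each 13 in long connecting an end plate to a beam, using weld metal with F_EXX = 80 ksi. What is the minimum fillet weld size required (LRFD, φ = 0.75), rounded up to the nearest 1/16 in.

w = 5/16 in

Total weld length L = 26 in.
Required throat t_e = P_u / (φ × 0.6 F_EXX × L) = 204 / (0.75 × 0.6 × 80 × 26) = 0.2179 in.
Required leg w = t_e / 0.707 = 0.3083 in → use 5/16 in.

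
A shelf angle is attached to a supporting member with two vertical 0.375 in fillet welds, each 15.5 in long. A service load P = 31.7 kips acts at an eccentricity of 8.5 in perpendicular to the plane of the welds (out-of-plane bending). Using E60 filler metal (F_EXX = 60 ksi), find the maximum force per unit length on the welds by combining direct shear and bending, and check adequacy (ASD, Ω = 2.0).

f_max ≈ 3.52 kip/in; adequate

L_w = 2 × 15.5 = 31 in; section modulus (unit throat) S = 2 × L²/6 = 80.08 in².
Direct shear f_v = P/L_w = 31.7/31 = 1.023 kip/in.
Moment M = P × e = 31.7 × 8.5 = 269.45 kip·in; bending f_b = M/S = 3.365 kip/in.
f_max = √(f_v² + f_b²) = √(1.023² + 3.365²) = 3.517 kip/in.
r_n/Ω = (1/2.0) × 0.6 × 60 × (0.707 × 0.375) = 4.772 kip/in → adequate.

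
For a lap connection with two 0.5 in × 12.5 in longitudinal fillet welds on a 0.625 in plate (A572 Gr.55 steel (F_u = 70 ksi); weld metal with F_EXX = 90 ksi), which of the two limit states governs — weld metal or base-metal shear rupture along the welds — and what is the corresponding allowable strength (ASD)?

R_n/Ω ≈ 239 kips (weld metal governs)

t_e = 0.707 × 0.5 = 0.3535 in; L = 25 in.
Weld metal: R_n/Ω = (1/2.0) × 0.6 × 90 × 0.3535 × 25 = 238.6 kips.
Base metal (shear rupture): R_n/Ω = (1/2.0) × 0.6 × 70 × 0.625 × 25 = 328.1 kips.
Governing: weld metal.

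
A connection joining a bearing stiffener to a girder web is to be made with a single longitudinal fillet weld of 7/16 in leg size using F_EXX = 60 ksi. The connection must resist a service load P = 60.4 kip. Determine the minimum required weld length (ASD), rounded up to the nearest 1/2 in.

Throat t_e = 0.707 × 0.4375 = 0.3093 in.
r_n/Ω = (0.6 × 60 × 0.3093) / 2.0 = 5.568 kip/in.
L_req = P / (r_n/Ω) = 60.4 / 5.568 = 10.85 in total.
Round up → use L = 11 in.

L = 11 in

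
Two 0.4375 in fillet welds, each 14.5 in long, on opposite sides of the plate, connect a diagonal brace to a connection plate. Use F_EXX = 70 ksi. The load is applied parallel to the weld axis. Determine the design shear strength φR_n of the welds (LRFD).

Effective throat t_e = 0.707 × 0.4375 = 0.3093 in.
Total length L = 29 in; A_we = 0.3093 × 29 = 8.97 in².
F_nw = 0.6 F_EXX = 0.6 × 70 = 42 ksi.
φR_n = 0.75 × 42 × 8.97 = 282.6 kips.

φR_n ≈ 283 kips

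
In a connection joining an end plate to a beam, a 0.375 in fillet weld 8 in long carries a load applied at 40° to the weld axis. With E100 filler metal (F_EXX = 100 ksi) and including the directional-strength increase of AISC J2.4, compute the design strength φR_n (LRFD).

φR_n ≈ 120 kips

t_e = 0.707 × 0.375 = 0.2651 in; A_we = 0.2651 × 8 = 2.121 in².
Directional factor: 1.0 + 0.5 sin^1.5(40°) = 1.258.
F_nw = 0.6 × 100 × 1.258 = 75.46 ksi.
φR_n = 0.75 × 75.46 × 2.121 = 120 kips.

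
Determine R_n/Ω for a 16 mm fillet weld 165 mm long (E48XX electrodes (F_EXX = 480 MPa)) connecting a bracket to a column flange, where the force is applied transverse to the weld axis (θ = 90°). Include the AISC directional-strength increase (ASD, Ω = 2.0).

R_n/Ω ≈ 403 kN

t_e = 0.707 × 16 = 11.31 mm; A_we = 11.31 × 165 = 1866 mm².
Directional factor: 1.0 + 0.5 sin^1.5(90°) = 1.5.
F_nw = 0.6 × 480 × 1.5 = 432 MPa.
R_n/Ω = (432 × 1866) / 2.0 × 10⁻³ = 403.2 kN.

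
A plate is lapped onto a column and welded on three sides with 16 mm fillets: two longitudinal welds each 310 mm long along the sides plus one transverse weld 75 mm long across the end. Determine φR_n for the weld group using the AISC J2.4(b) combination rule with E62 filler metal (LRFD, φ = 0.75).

φR_n ≈ 2190 kN

E62XX → F_EXX = 620 MPa.
t_e = 0.707 × 16 = 11.31 mm.
R_nwl = 0.6 × 620 × 11.31 × 620 × 10⁻³ = 2609 kN (longitudinal, 2 welds).
R_nwt = 0.6 × 620 × 11.31 × 75 × 10⁻³ = 315.6 kN (transverse, base value).
(i) R_nwl + R_nwt = 2925 kN; (ii) 0.85 R_nwl + 1.5 R_nwt = 2691 kN.
R_n = max = 2925 kN [governs: (i)]; φR_n = 2193 kN.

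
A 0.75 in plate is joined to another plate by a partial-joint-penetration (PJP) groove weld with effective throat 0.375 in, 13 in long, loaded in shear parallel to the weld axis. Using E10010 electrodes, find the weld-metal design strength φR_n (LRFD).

φR_n ≈ 219 kip

E100XX → F_EXX = 100 ksi.
Effective throat (given) t_e = 0.375 in.
A_we = 0.375 × 13 = 4.875 in².
F_nw = 0.6 F_EXX = 60 ksi.
φR_n = 0.75 × 60 × 4.875 = 219.4 kip.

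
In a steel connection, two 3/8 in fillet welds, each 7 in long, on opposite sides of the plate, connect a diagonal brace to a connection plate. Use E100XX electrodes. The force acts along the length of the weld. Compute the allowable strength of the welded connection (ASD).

E100XX → F_EXX = 100 ksi.
Effective throat t_e = 0.707 × 0.375 = 0.2651 in.
Total length L = 14 in; A_we = 0.2651 × 14 = 3.712 in².
F_nw = 0.6 F_EXX = 0.6 × 100 = 60 ksi.
R_n = 60 × 3.712 = 222.7 kips; R_n/Ω = 222.7/2.0 = 111.4 kips.

R_n/Ω ≈ 111 kips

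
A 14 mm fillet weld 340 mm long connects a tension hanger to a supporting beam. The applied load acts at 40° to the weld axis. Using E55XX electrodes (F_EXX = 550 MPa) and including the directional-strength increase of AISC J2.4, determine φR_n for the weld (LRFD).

t_e = 0.707 × 14 = 9.898 mm; A_we = 9.898 × 340 = 3365 mm².
Directional factor: 1.0 + 0.5 sin^1.5(40°) = 1.258.
F_nw = 0.6 × 550 × 1.258 = 415 MPa.
φR_n = 0.75 × 415 × 3365 × 10⁻³ = 1048 kN.

φR_n ≈ 1050 kN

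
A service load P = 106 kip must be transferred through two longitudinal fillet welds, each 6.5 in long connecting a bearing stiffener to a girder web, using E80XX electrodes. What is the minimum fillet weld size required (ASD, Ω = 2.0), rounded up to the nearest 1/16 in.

E80XX → F_EXX = 80 ksi.
Total weld length L = 13 in.
Required throat t_e = P × Ω / (0.6 F_EXX × L) = 106 × 2.0 / (0.6 × 80 × 13) = 0.3397 in.
Required leg w = t_e / 0.707 = 0.4805 in → use 1/2 in.

w = 1/2 in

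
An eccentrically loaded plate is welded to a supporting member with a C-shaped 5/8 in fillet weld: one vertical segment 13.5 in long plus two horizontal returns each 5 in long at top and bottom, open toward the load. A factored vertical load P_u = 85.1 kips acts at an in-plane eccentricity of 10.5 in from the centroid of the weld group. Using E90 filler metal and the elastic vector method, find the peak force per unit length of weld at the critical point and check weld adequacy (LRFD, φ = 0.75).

E90XX → F_EXX = 90 ksi.
Total weld length L_w = 23.5 in. Treat welds as unit-width lines.
Centroid: x̄ = 2×5×2.5 / 23.5 = 1.064 in from the vertical weld.
Polar moment about centroid: J = I_x + I_y = [13.5³/12 + 2×5×6.75²] + [13.5×1.064² + 2(5³/12 + 5×1.436²)] = 717.4 in³.
Direct shear f_v = P/L_w = 85.1 / 23.5 = 3.621 kip/in (vertical).
Torsion M = P·e = 85.1 × 10.5 = 893.55 kip·in.
Critical point at (x, y) = (3.936, 6.75) from centroid. f_tx = M·y/J = 8.407 kip/in; f_ty = M·x/J = 4.903 kip/in.
Resultant f_max = √[f_tx² + (f_v + f_ty)²] = √[8.407² + (3.621 + 4.903)²] = 11.97 kip/in.
Capacity per unit length: φr_n = 0.75 × 0.6 × 90 × (0.707 × 0.625) = 17.9 kip/in.
11.97 ≤ 17.9 → adequate.

f_max ≈ 12 kip/in; adequate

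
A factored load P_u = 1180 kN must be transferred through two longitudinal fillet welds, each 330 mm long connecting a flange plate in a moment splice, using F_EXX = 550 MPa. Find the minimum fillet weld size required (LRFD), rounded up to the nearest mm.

Total weld length L = 660 mm.
Required throat t_e = P_u / (φ × 0.6 F_EXX × L) = 1180 / (0.75 × 0.6 × 550 × 660 × 10⁻³) = 7.224 mm.
Required leg w = t_e / 0.707 = 10.22 mm → use 11 mm.

w = 11 mm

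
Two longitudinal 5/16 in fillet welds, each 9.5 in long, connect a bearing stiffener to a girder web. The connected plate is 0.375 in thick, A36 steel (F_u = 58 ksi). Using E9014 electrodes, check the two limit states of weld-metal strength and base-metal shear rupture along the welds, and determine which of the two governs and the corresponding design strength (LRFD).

E90XX → F_EXX = 90 ksi.
t_e = 0.707 × 0.3125 = 0.2209 in; L = 19 in.
Weld metal: φR_n = 0.75 × 0.6 × 90 × 0.2209 × 19 = 170 kip.
Base metal (shear rupture): φR_n = 0.75 × 0.6 × 58 × 0.375 × 19 = 186 kip.
Governing: weld metal.

φR_n ≈ 170 kip (weld metal governs)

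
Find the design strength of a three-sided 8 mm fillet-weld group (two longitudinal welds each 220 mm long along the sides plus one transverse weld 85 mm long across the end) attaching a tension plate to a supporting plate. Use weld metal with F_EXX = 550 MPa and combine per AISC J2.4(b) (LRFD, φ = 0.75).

t_e = 0.707 × 8 = 5.656 mm.
R_nwl = 0.6 × 550 × 5.656 × 440 × 10⁻³ = 821.3 kN (longitudinal, 2 welds).
R_nwt = 0.6 × 550 × 5.656 × 85 × 10⁻³ = 158.7 kN (transverse, base value).
(i) R_nwl + R_nwt = 979.9 kN; (ii) 0.85 R_nwl + 1.5 R_nwt = 936 kN.
R_n = max = 979.9 kN [governs: (i)]; φR_n = 734.9 kN.

φR_n ≈ 735 kN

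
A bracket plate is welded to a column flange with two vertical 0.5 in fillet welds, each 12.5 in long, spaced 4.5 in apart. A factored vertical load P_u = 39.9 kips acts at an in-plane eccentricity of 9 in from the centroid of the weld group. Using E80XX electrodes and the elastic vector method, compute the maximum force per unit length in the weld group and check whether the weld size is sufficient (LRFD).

E80XX → F_EXX = 80 ksi.
Total weld length L_w = 25 in. Treat welds as unit-width lines.
Polar moment about centroid: J = 2[d³/12 + d(b/2)²] = 2[12.5³/12 + 12.5×2.25²] = 452.1 in³.
Direct shear f_v = P/L_w = 39.9 / 25 = 1.596 kip/in (vertical).
Torsion M = P·e = 39.9 × 9 = 359.1 kip·in.
Critical point at (x, y) = (2.25, 6.25) from centroid. f_tx = M·y/J = 4.965 kip/in; f_ty = M·x/J = 1.787 kip/in.
Resultant f_max = √[f_tx² + (f_v + f_ty)²] = √[4.965² + (1.596 + 1.787)²] = 6.008 kip/in.
Capacity per unit length: φr_n = 0.75 × 0.6 × 80 × (0.707 × 0.5) = 12.73 kip/in.
6.008 ≤ 12.73 → adequate.

f_max ≈ 6.01 kip/in; adequate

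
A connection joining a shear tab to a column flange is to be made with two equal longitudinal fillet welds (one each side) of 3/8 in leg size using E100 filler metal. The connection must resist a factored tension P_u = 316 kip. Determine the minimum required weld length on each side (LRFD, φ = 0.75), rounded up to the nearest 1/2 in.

L = 13.5 in on each side

E100XX → F_EXX = 100 ksi.
Throat t_e = 0.707 × 0.375 = 0.2651 in.
φr_n = 0.75 × 0.6 × 100 × 0.2651 = 11.93 kip/in.
L_req = P_u / φr_n = 316 / 11.93 = 26.49 in total.
Per side: 26.49 / 2 = 13.24 in.
Round up → use L = 13.5 in on each side.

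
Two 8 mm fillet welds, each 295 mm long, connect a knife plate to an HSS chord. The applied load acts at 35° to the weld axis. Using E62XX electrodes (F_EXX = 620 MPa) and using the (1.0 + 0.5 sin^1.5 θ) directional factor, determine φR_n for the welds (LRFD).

t_e = 0.707 × 8 = 5.656 mm; A_we = 5.656 × 590 = 3337 mm².
Directional factor: 1.0 + 0.5 sin^1.5(35°) = 1.217.
F_nw = 0.6 × 620 × 1.217 = 452.8 MPa.
φR_n = 0.75 × 452.8 × 3337 × 10⁻³ = 1133 kN.

φR_n ≈ 1130 kN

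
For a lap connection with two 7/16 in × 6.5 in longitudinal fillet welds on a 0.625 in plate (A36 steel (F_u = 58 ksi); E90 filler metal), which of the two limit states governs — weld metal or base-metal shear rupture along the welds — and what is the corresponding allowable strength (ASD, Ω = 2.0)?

E90XX → F_EXX = 90 ksi.
t_e = 0.707 × 0.4375 = 0.3093 in; L = 13 in.
Weld metal: R_n/Ω = (1/2.0) × 0.6 × 90 × 0.3093 × 13 = 108.6 kips.
Base metal (shear rupture): R_n/Ω = (1/2.0) × 0.6 × 58 × 0.625 × 13 = 141.4 kips.
Governing: weld metal.

R_n/Ω ≈ 109 kips (weld metal governs)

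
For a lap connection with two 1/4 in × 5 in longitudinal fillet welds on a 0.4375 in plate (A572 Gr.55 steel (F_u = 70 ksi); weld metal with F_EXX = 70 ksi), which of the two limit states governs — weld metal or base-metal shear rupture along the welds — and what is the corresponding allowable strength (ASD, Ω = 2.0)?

R_n/Ω ≈ 37.1 kips (weld metal governs)

t_e = 0.707 × 0.25 = 0.1767 in; L = 10 in.
Weld metal: R_n/Ω = (1/2.0) × 0.6 × 70 × 0.1767 × 10 = 37.12 kips.
Base metal (shear rupture): R_n/Ω = (1/2.0) × 0.6 × 70 × 0.4375 × 10 = 91.88 kips.
Governing: weld metal.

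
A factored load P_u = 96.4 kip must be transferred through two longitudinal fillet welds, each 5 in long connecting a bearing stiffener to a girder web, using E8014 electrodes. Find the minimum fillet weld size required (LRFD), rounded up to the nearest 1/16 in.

w = 7/16 in

E80XX → F_EXX = 80 ksi.
Total weld length L = 10 in.
Required throat t_e = P_u / (φ × 0.6 F_EXX × L) = 96.4 / (0.75 × 0.6 × 80 × 10) = 0.2678 in.
Required leg w = t_e / 0.707 = 0.3788 in → use 7/16 in.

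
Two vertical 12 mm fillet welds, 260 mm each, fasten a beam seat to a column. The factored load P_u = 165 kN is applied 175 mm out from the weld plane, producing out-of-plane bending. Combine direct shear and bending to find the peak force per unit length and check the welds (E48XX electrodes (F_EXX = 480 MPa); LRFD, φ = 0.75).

f_max ≈ 1320 N/mm; adequate

L_w = 2 × 260 = 520 mm; section modulus (unit throat) S = 2 × L²/6 = 22530 mm².
Direct shear f_v = P/L_w = 165×10³/520 = 317.3 N/mm.
Moment M = P × e = 165×10³ × 175 = 28875000 N·mm; bending f_b = M/S = 1281 N/mm.
f_max = √(f_v² + f_b²) = √(317.3² + 1281²) = 1320 N/mm.
φr_n = 0.75 × 0.6 × 480 × (0.707 × 12) = 1833 N/mm → adequate.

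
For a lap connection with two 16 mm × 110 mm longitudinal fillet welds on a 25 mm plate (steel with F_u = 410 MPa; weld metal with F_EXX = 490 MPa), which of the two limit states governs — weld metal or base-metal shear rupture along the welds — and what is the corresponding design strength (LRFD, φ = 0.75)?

t_e = 0.707 × 16 = 11.31 mm; L = 220 mm.
Weld metal: φR_n = 0.75 × 0.6 × 490 × 11.31 × 220 × 10⁻³ = 548.7 kN.
Base metal (shear rupture): φR_n = 0.75 × 0.6 × 410 × 25 × 220 × 10⁻³ = 1015 kN.
Governing: weld metal.

φR_n ≈ 549 kN (weld metal governs)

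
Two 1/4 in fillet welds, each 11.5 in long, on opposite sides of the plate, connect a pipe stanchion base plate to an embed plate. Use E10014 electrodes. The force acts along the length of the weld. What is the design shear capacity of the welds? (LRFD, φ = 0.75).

φR_n ≈ 183 kips

E100XX → F_EXX = 100 ksi.
Effective throat t_e = 0.707 × 0.25 = 0.1767 in.
Total length L = 23 in; A_we = 0.1767 × 23 = 4.065 in².
F_nw = 0.6 F_EXX = 0.6 × 100 = 60 ksi.
φR_n = 0.75 × 60 × 4.065 = 182.9 kips.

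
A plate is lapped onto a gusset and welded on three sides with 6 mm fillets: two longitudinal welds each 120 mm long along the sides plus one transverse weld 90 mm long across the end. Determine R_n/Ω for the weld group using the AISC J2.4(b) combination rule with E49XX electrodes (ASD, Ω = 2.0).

E49XX → F_EXX = 490 MPa.
t_e = 0.707 × 6 = 4.242 mm.
R_nwl = 0.6 × 490 × 4.242 × 240 × 10⁻³ = 299.3 kN (longitudinal, 2 welds).
R_nwt = 0.6 × 490 × 4.242 × 90 × 10⁻³ = 112.2 kN (transverse, base value).
(i) R_nwl + R_nwt = 411.6 kN; (ii) 0.85 R_nwl + 1.5 R_nwt = 422.8 kN.
R_n = max = 422.8 kN [governs: (ii)]; R_n/Ω = 211.4 kN.

R_n/Ω ≈ 211 kN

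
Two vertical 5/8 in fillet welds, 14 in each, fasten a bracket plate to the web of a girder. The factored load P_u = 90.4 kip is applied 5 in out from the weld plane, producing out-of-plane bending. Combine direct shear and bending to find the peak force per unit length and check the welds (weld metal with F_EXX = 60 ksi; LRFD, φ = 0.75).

L_w = 2 × 14 = 28 in; section modulus (unit throat) S = 2 × L²/6 = 65.33 in².
Direct shear f_v = P/L_w = 90.4/28 = 3.229 kip/in.
Moment M = P × e = 90.4 × 5 = 452 kip·in; bending f_b = M/S = 6.918 kip/in.
f_max = √(f_v² + f_b²) = √(3.229² + 6.918²) = 7.635 kip/in.
φr_n = 0.75 × 0.6 × 60 × (0.707 × 0.625) = 11.93 kip/in → adequate.

f_max ≈ 7.63 kip/in; adequate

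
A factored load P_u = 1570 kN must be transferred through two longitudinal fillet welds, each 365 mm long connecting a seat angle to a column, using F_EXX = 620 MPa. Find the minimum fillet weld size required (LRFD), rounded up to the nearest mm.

Total weld length L = 730 mm.
Required throat t_e = P_u / (φ × 0.6 F_EXX × L) = 1570 / (0.75 × 0.6 × 620 × 730 × 10⁻³) = 7.709 mm.
Required leg w = t_e / 0.707 = 10.9 mm → use 11 mm.

w = 11 mm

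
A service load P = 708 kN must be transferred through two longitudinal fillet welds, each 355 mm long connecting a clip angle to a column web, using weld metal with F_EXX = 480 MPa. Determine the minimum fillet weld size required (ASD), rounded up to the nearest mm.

w = 10 mm

Total weld length L = 710 mm.
Required throat t_e = P × Ω / (0.6 F_EXX × L) = 708 × 2.0 / (0.6 × 480 × 710 × 10⁻³) = 6.925 mm.
Required leg w = t_e / 0.707 = 9.795 mm → use 10 mm.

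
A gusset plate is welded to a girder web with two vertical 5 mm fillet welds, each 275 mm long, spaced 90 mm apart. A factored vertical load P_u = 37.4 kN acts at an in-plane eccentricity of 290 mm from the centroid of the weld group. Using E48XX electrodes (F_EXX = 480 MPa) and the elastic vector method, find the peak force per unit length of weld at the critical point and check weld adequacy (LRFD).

f_max ≈ 369 N/mm; adequate

Total weld length L_w = 550 mm. Treat welds as unit-width lines.
Polar moment about centroid: J = 2[d³/12 + d(b/2)²] = 2[275³/12 + 275×45²] = 4580000 mm³.
Direct shear f_v = P/L_w = 37.4×10³ / 550 = 68 N/mm (vertical).
Torsion M = P·e = 37.4×10³ × 290 = 10846000 N·mm.
Critical point at (x, y) = (45, 137.5) from centroid. f_tx = M·y/J = 325.6 N/mm; f_ty = M·x/J = 106.6 N/mm.
Resultant f_max = √[f_tx² + (f_v + f_ty)²] = √[325.6² + (68 + 106.6)²] = 369.5 N/mm.
Capacity per unit length: φr_n = 0.75 × 0.6 × 480 × (0.707 × 5) = 763.6 N/mm.
369.5 ≤ 763.6 → adequate.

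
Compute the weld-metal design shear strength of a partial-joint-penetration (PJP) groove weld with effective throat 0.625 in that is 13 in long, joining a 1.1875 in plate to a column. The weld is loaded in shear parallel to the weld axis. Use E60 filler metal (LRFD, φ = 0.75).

E60XX → F_EXX = 60 ksi.
Effective throat (given) t_e = 0.625 in.
A_we = 0.625 × 13 = 8.125 in².
F_nw = 0.6 F_EXX = 36 ksi.
φR_n = 0.75 × 36 × 8.125 = 219.4 kips.

φR_n ≈ 219 kips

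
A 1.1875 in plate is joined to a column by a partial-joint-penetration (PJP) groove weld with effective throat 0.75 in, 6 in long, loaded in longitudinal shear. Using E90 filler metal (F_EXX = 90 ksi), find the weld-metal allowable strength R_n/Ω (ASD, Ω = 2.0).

R_n/Ω ≈ 122 kip

Effective throat (given) t_e = 0.75 in.
A_we = 0.75 × 6 = 4.5 in².
F_nw = 0.6 F_EXX = 54 ksi.
R_n/Ω = (54 × 4.5) / 2.0 = 121.5 kip.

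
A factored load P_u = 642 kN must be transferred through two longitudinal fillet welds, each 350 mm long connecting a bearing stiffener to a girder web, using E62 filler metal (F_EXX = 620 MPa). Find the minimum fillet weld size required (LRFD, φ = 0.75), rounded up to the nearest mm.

Total weld length L = 700 mm.
Required throat t_e = P_u / (φ × 0.6 F_EXX × L) = 642 / (0.75 × 0.6 × 620 × 700 × 10⁻³) = 3.287 mm.
Required leg w = t_e / 0.707 = 4.65 mm → use 5 mm.

w = 5 mm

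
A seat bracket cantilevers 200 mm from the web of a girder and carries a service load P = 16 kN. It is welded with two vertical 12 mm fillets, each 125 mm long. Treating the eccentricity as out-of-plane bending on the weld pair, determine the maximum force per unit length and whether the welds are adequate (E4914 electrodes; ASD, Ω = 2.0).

f_max ≈ 618 N/mm; adequate

E49XX → F_EXX = 490 MPa.
L_w = 2 × 125 = 250 mm; section modulus (unit throat) S = 2 × L²/6 = 5208 mm².
Direct shear f_v = P/L_w = 16×10³/250 = 64 N/mm.
Moment M = P × e = 16×10³ × 200 = 3200000 N·mm; bending f_b = M/S = 614.4 N/mm.
f_max = √(f_v² + f_b²) = √(64² + 614.4²) = 617.7 N/mm.
r_n/Ω = (1/2.0) × 0.6 × 490 × (0.707 × 12) = 1247 N/mm → adequate.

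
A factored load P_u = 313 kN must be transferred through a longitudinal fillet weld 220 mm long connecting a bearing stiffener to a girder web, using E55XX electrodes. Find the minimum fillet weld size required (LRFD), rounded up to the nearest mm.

w = 9 mm

E55XX → F_EXX = 550 MPa.
Total weld length L = 220 mm.
Required throat t_e = P_u / (φ × 0.6 F_EXX × L) = 313 / (0.75 × 0.6 × 550 × 220 × 10⁻³) = 5.748 mm.
Required leg w = t_e / 0.707 = 8.131 mm → use 9 mm.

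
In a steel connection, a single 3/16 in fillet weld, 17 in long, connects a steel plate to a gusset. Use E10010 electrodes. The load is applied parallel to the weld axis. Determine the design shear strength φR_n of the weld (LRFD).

φR_n ≈ 101 kip

E100XX → F_EXX = 100 ksi.
Effective throat t_e = 0.707 × 0.1875 = 0.1326 in.
Total length L = 17 in; A_we = 0.1326 × 17 = 2.254 in².
F_nw = 0.6 F_EXX = 0.6 × 100 = 60 ksi.
φR_n = 0.75 × 60 × 2.254 = 101.4 kip.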